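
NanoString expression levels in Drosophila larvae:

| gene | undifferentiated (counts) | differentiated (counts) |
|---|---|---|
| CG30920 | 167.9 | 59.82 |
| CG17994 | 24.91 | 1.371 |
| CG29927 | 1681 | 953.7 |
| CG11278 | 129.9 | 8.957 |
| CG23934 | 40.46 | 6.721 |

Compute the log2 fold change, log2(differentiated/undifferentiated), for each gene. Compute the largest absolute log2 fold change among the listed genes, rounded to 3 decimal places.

log2(59.82/167.9) = -1.489  (CG30920)
log2(1.371/24.91) = -4.183  (CG17994)
log2(953.7/1681) = -0.818  (CG29927)
log2(8.957/129.9) = -3.858  (CG11278)
log2(6.721/40.46) = -2.590  (CG23934)
The largest magnitude belongs to CG17994.

4.183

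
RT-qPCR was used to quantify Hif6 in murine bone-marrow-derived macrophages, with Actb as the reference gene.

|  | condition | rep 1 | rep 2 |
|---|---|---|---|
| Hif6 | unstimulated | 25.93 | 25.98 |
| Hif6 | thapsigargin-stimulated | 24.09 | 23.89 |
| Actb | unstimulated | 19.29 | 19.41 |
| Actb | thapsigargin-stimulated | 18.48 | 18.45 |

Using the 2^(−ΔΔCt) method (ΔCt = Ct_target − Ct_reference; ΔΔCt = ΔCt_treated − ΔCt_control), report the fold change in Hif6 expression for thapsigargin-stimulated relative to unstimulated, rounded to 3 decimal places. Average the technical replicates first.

2.114

Mean Ct: Hif6 unstimulated 25.955; Hif6 thapsigargin-stimulated 23.990; Actb unstimulated 19.350; Actb thapsigargin-stimulated 18.465
ΔCt(unstimulated) = 25.955 − 19.350 = 6.605
ΔCt(thapsigargin-stimulated) = 23.990 − 18.465 = 5.525
ΔΔCt = 5.525 − 6.605 = -1.080
Fold change = 2^(−(-1.080)) = 2^1.080 = 2.1140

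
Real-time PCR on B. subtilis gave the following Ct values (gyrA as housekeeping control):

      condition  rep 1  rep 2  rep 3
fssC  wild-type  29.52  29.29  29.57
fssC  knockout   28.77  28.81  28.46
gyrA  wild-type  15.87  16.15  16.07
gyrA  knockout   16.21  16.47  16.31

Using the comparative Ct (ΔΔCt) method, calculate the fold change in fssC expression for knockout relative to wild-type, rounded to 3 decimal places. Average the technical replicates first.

2.114

Mean Ct: fssC wild-type 29.460; fssC knockout 28.680; gyrA wild-type 16.030; gyrA knockout 16.330
ΔCt(wild-type) = 29.460 − 16.030 = 13.430
ΔCt(knockout) = 28.680 − 16.330 = 12.350
ΔΔCt = 12.350 − 13.430 = -1.080
Fold change = 2^(−(-1.080)) = 2^1.080 = 2.1140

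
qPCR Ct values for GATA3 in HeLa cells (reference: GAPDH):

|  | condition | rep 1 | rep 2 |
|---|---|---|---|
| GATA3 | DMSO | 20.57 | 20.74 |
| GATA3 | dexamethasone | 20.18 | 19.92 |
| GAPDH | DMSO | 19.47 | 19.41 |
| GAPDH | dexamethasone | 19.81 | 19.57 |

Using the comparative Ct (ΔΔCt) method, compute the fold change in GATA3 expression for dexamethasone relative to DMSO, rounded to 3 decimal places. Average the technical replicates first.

Mean Ct: GATA3 DMSO 20.655; GATA3 dexamethasone 20.050; GAPDH DMSO 19.440; GAPDH dexamethasone 19.690
ΔCt(DMSO) = 20.655 − 19.440 = 1.215
ΔCt(dexamethasone) = 20.050 − 19.690 = 0.360
ΔΔCt = 0.360 − 1.215 = -0.855
Fold change = 2^(−(-0.855)) = 2^0.855 = 1.8088

1.809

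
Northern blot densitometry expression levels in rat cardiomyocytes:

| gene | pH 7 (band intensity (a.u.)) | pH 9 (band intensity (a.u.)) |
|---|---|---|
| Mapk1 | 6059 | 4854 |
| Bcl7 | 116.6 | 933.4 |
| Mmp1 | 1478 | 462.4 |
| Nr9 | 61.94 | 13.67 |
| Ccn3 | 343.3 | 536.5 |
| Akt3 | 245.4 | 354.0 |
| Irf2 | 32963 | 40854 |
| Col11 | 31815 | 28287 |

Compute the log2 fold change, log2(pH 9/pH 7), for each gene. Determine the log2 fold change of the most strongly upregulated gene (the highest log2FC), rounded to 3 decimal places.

log2(4854/6059) = -0.320  (Mapk1)
log2(933.4/116.6) = 3.001  (Bcl7)
log2(462.4/1478) = -1.676  (Mmp1)
log2(13.67/61.94) = -2.180  (Nr9)
log2(536.5/343.3) = 0.644  (Ccn3)
log2(354.0/245.4) = 0.529  (Akt3)
log2(40854/32963) = 0.310  (Irf2)
log2(28287/31815) = -0.170  (Col11)
Bcl7 is most strongly upregulated.

3.001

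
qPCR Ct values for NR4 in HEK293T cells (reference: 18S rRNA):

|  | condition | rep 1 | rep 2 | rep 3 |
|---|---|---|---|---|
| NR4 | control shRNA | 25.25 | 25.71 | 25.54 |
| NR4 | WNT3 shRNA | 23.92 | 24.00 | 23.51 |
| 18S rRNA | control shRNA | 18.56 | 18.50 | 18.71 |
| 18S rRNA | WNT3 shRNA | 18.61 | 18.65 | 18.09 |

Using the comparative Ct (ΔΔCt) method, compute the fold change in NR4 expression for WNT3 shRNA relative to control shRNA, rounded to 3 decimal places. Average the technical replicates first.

2.928

Mean Ct: NR4 control shRNA 25.500; NR4 WNT3 shRNA 23.810; 18S rRNA control shRNA 18.590; 18S rRNA WNT3 shRNA 18.450
ΔCt(control shRNA) = 25.500 − 18.590 = 6.910
ΔCt(WNT3 shRNA) = 23.810 − 18.450 = 5.360
ΔΔCt = 5.360 − 6.910 = -1.550
Fold change = 2^(−(-1.550)) = 2^1.550 = 2.9282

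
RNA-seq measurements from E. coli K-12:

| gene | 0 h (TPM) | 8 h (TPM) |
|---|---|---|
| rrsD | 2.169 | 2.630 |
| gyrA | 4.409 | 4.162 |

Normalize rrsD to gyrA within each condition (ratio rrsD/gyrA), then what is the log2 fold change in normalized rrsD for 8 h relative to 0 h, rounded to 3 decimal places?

rrsD/gyrA (0 h) = 2.169 / 4.409 = 0.49195
rrsD/gyrA (8 h) = 2.630 / 4.162 = 0.63191
Fold change = 0.63191 / 0.49195 = 1.2845
log2(1.2845) = 0.3612

0.361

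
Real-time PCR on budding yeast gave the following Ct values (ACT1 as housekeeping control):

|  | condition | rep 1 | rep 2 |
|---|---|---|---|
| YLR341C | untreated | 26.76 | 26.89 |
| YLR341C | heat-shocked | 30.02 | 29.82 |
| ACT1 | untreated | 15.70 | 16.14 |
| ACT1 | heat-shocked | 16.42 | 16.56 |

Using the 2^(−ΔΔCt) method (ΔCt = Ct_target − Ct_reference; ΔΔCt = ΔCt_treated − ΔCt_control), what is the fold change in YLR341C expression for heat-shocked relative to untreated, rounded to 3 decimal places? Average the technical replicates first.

Mean Ct: YLR341C untreated 26.825; YLR341C heat-shocked 29.920; ACT1 untreated 15.920; ACT1 heat-shocked 16.490
ΔCt(untreated) = 26.825 − 15.920 = 10.905
ΔCt(heat-shocked) = 29.920 − 16.490 = 13.430
ΔΔCt = 13.430 − 10.905 = 2.525
Fold change = 2^(−2.525) = 0.1737

0.174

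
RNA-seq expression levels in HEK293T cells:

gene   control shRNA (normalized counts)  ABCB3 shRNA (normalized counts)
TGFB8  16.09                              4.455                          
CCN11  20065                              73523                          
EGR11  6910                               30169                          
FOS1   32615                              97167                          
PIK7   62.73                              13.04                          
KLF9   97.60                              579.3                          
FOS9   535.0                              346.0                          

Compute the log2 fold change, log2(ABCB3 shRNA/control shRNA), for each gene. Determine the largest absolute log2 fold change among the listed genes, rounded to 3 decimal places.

log2(4.455/16.09) = -1.853  (TGFB8)
log2(73523/20065) = 1.874  (CCN11)
log2(30169/6910) = 2.126  (EGR11)
log2(97167/32615) = 1.575  (FOS1)
log2(13.04/62.73) = -2.266  (PIK7)
log2(579.3/97.60) = 2.569  (KLF9)
log2(346.0/535.0) = -0.629  (FOS9)
The largest magnitude belongs to KLF9.

2.569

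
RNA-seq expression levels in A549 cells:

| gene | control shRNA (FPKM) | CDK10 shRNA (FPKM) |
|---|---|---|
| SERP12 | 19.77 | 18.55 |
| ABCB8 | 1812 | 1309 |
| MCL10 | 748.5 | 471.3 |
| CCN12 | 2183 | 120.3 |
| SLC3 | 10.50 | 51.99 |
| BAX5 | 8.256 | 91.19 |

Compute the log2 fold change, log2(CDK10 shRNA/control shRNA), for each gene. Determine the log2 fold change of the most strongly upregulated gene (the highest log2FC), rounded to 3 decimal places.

3.465

log2(18.55/19.77) = -0.092  (SERP12)
log2(1309/1812) = -0.469  (ABCB8)
log2(471.3/748.5) = -0.667  (MCL10)
log2(120.3/2183) = -4.182  (CCN12)
log2(51.99/10.50) = 2.308  (SLC3)
log2(91.19/8.256) = 3.465  (BAX5)
BAX5 is most strongly upregulated.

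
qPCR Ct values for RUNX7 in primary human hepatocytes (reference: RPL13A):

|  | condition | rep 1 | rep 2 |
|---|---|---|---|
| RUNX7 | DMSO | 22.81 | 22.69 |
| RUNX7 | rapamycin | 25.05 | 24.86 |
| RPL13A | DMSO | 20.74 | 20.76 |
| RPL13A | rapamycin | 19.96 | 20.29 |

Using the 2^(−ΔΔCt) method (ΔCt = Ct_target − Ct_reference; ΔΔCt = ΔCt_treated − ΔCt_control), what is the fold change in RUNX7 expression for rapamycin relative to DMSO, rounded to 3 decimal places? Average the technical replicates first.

0.141

Mean Ct: RUNX7 DMSO 22.750; RUNX7 rapamycin 24.955; RPL13A DMSO 20.750; RPL13A rapamycin 20.125
ΔCt(DMSO) = 22.750 − 20.750 = 2.000
ΔCt(rapamycin) = 24.955 − 20.125 = 4.830
ΔΔCt = 4.830 − 2.000 = 2.830
Fold change = 2^(−2.830) = 0.1406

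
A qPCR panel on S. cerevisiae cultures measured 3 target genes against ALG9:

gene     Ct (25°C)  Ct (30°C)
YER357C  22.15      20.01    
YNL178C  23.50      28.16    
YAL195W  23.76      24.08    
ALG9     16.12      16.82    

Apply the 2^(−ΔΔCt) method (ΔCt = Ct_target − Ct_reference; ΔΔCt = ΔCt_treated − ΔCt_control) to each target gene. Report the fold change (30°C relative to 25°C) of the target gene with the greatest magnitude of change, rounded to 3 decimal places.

YER357C: ΔΔCt = (20.01−16.82) − (22.15−16.12) = 3.19 − 6.03 = -2.84; fold change = 2^2.84 = 7.160
YNL178C: ΔΔCt = (28.16−16.82) − (23.50−16.12) = 11.34 − 7.38 = 3.96; fold change = 2^-3.96 = 0.064
YAL195W: ΔΔCt = (24.08−16.82) − (23.76−16.12) = 7.26 − 7.64 = -0.38; fold change = 2^0.38 = 1.301
YNL178C has the largest |ΔΔCt| = 3.96.

0.064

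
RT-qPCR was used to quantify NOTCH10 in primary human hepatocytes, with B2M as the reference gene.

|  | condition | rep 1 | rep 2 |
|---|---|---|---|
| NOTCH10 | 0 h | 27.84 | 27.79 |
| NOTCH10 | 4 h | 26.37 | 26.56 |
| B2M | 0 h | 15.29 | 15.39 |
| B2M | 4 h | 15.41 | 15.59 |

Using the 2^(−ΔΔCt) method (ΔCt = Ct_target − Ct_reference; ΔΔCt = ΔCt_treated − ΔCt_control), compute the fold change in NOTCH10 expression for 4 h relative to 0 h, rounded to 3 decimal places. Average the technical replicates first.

Mean Ct: NOTCH10 0 h 27.815; NOTCH10 4 h 26.465; B2M 0 h 15.340; B2M 4 h 15.500
ΔCt(0 h) = 27.815 − 15.340 = 12.475
ΔCt(4 h) = 26.465 − 15.500 = 10.965
ΔΔCt = 10.965 − 12.475 = -1.510
Fold change = 2^(−(-1.510)) = 2^1.510 = 2.8481

2.848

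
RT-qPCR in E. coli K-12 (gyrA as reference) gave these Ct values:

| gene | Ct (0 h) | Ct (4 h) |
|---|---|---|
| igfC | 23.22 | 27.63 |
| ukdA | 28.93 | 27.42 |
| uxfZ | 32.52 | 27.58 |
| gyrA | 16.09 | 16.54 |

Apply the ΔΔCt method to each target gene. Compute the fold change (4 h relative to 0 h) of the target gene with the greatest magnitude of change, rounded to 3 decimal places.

41.933

igfC: ΔΔCt = (27.63−16.54) − (23.22−16.09) = 11.09 − 7.13 = 3.96; fold change = 2^-3.96 = 0.064
ukdA: ΔΔCt = (27.42−16.54) − (28.93−16.09) = 10.88 − 12.84 = -1.96; fold change = 2^1.96 = 3.891
uxfZ: ΔΔCt = (27.58−16.54) − (32.52−16.09) = 11.04 − 16.43 = -5.39; fold change = 2^5.39 = 41.933
uxfZ has the largest |ΔΔCt| = 5.39.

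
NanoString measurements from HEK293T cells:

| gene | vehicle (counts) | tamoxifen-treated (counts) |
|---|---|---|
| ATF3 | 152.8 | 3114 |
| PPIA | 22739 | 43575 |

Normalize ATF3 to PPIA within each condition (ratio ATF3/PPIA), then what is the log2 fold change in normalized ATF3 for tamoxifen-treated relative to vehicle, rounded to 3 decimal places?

ATF3/PPIA (vehicle) = 152.8 / 22739 = 0.0067197
ATF3/PPIA (tamoxifen-treated) = 3114 / 43575 = 0.071463
Fold change = 0.071463 / 0.0067197 = 10.6348
log2(10.6348) = 3.4107

3.411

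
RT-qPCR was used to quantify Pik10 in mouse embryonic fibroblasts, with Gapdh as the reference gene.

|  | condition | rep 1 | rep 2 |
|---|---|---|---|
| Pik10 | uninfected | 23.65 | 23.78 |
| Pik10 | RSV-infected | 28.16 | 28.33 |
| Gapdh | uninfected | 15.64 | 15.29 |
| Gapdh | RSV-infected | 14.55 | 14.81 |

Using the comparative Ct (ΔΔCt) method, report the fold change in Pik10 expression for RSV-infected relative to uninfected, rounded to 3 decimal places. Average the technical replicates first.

0.025

Mean Ct: Pik10 uninfected 23.715; Pik10 RSV-infected 28.245; Gapdh uninfected 15.465; Gapdh RSV-infected 14.680
ΔCt(uninfected) = 23.715 − 15.465 = 8.250
ΔCt(RSV-infected) = 28.245 − 14.680 = 13.565
ΔΔCt = 13.565 − 8.250 = 5.315
Fold change = 2^(−5.315) = 0.0251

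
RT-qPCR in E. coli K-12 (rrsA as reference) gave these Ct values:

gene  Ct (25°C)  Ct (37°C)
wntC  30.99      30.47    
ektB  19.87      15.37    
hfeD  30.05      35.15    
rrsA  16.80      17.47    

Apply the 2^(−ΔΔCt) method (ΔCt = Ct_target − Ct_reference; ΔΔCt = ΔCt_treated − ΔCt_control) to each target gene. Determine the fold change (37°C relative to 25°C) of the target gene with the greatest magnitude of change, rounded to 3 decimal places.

36.002

wntC: ΔΔCt = (30.47−17.47) − (30.99−16.80) = 13.00 − 14.19 = -1.19; fold change = 2^1.19 = 2.282
ektB: ΔΔCt = (15.37−17.47) − (19.87−16.80) = -2.10 − 3.07 = -5.17; fold change = 2^5.17 = 36.002
hfeD: ΔΔCt = (35.15−17.47) − (30.05−16.80) = 17.68 − 13.25 = 4.43; fold change = 2^-4.43 = 0.046
ektB has the largest |ΔΔCt| = 5.17.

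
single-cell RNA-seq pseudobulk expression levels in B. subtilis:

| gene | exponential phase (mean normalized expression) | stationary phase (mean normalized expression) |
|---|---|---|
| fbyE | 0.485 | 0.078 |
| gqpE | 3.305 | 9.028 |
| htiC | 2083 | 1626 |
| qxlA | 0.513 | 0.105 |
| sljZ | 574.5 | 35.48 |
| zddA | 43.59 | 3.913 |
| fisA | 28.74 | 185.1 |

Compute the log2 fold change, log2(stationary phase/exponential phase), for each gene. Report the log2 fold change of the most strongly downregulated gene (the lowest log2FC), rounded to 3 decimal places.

-4.017

log2(0.078/0.485) = -2.636  (fbyE)
log2(9.028/3.305) = 1.450  (gqpE)
log2(1626/2083) = -0.357  (htiC)
log2(0.105/0.513) = -2.289  (qxlA)
log2(35.48/574.5) = -4.017  (sljZ)
log2(3.913/43.59) = -3.478  (zddA)
log2(185.1/28.74) = 2.687  (fisA)
sljZ is most strongly downregulated.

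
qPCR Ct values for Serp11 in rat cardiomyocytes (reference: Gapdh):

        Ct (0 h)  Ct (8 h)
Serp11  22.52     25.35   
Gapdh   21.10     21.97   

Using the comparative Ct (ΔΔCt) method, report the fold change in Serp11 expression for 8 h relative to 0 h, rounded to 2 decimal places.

0.26

ΔCt(0 h) = 22.520 − 21.100 = 1.420
ΔCt(8 h) = 25.350 − 21.970 = 3.380
ΔΔCt = 3.380 − 1.420 = 1.960
Fold change = 2^(−1.960) = 0.257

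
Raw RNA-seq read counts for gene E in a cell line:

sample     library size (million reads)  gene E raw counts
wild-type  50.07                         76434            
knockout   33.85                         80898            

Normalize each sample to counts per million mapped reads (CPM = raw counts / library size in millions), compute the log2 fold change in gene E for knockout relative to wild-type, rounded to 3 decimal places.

0.647

CPM(wild-type) = 76434 / 50.07 = 1526.5428
CPM(knockout) = 80898 / 33.85 = 2389.8966
Fold change = 2389.8966 / 1526.5428 = 1.56556
log2(1.56556) = 0.6467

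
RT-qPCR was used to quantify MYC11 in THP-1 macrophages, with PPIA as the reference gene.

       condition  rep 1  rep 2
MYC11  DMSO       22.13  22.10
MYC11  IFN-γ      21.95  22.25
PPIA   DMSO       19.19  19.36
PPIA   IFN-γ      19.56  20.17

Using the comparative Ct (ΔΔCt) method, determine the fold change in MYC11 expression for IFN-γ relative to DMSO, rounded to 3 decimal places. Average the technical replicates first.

1.521

Mean Ct: MYC11 DMSO 22.115; MYC11 IFN-γ 22.100; PPIA DMSO 19.275; PPIA IFN-γ 19.865
ΔCt(DMSO) = 22.115 − 19.275 = 2.840
ΔCt(IFN-γ) = 22.100 − 19.865 = 2.235
ΔΔCt = 2.235 − 2.840 = -0.605
Fold change = 2^(−(-0.605)) = 2^0.605 = 1.5210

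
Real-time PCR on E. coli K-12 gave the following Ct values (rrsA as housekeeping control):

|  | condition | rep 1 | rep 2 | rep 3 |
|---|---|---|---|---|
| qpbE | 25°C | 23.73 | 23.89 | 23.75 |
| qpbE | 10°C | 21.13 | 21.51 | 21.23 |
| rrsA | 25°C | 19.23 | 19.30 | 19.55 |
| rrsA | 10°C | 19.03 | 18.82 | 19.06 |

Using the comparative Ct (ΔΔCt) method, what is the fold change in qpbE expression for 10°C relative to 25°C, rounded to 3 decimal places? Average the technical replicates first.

Mean Ct: qpbE 25°C 23.790; qpbE 10°C 21.290; rrsA 25°C 19.360; rrsA 10°C 18.970
ΔCt(25°C) = 23.790 − 19.360 = 4.430
ΔCt(10°C) = 21.290 − 18.970 = 2.320
ΔΔCt = 2.320 − 4.430 = -2.110
Fold change = 2^(−(-2.110)) = 2^2.110 = 4.3169

4.317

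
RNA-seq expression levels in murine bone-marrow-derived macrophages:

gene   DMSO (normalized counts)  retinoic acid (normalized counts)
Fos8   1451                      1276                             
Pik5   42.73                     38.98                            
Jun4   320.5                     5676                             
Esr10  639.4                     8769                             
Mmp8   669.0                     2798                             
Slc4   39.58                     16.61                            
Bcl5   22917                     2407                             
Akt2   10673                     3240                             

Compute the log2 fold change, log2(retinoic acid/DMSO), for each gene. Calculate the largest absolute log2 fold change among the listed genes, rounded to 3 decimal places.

4.146

log2(1276/1451) = -0.185  (Fos8)
log2(38.98/42.73) = -0.133  (Pik5)
log2(5676/320.5) = 4.146  (Jun4)
log2(8769/639.4) = 3.778  (Esr10)
log2(2798/669.0) = 2.064  (Mmp8)
log2(16.61/39.58) = -1.253  (Slc4)
log2(2407/22917) = -3.251  (Bcl5)
log2(3240/10673) = -1.720  (Akt2)
The largest magnitude belongs to Jun4.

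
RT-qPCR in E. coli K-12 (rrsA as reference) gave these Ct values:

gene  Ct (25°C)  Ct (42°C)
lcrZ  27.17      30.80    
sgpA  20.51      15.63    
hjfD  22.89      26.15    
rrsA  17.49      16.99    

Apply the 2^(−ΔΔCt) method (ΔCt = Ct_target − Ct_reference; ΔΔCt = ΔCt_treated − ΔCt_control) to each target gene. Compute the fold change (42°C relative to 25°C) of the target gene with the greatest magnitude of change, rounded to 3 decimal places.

20.821

lcrZ: ΔΔCt = (30.80−16.99) − (27.17−17.49) = 13.81 − 9.68 = 4.13; fold change = 2^-4.13 = 0.057
sgpA: ΔΔCt = (15.63−16.99) − (20.51−17.49) = -1.36 − 3.02 = -4.38; fold change = 2^4.38 = 20.821
hjfD: ΔΔCt = (26.15−16.99) − (22.89−17.49) = 9.16 − 5.40 = 3.76; fold change = 2^-3.76 = 0.074
sgpA has the largest |ΔΔCt| = 4.38.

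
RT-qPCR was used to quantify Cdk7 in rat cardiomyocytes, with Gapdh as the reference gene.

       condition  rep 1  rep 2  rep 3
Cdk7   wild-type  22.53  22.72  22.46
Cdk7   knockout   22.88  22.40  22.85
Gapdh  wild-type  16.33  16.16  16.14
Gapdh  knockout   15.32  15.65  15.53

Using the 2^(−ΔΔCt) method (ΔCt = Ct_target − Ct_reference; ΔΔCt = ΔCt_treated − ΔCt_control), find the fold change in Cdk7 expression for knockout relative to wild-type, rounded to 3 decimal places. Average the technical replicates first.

Mean Ct: Cdk7 wild-type 22.570; Cdk7 knockout 22.710; Gapdh wild-type 16.210; Gapdh knockout 15.500
ΔCt(wild-type) = 22.570 − 16.210 = 6.360
ΔCt(knockout) = 22.710 − 15.500 = 7.210
ΔΔCt = 7.210 − 6.360 = 0.850
Fold change = 2^(−0.850) = 0.5548

0.555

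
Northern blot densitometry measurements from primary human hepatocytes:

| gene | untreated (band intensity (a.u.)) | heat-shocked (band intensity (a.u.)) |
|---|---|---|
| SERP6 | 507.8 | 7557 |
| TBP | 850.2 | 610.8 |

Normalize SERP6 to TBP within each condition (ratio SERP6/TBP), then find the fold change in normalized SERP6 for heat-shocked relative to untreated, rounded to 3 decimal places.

20.715

SERP6/TBP (untreated) = 507.8 / 850.2 = 0.59727
SERP6/TBP (heat-shocked) = 7557 / 610.8 = 12.372
Fold change = 12.372 / 0.59727 = 20.7147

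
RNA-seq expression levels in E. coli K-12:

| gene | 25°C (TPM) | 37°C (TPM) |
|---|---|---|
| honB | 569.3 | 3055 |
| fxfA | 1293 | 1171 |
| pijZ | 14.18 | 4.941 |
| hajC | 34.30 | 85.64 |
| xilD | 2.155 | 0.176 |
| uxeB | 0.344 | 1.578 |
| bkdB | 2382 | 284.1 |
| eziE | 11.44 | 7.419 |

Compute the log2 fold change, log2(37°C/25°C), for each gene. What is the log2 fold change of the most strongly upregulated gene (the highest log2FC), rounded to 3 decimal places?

log2(3055/569.3) = 2.424  (honB)
log2(1171/1293) = -0.143  (fxfA)
log2(4.941/14.18) = -1.521  (pijZ)
log2(85.64/34.30) = 1.320  (hajC)
log2(0.176/2.155) = -3.614  (xilD)
log2(1.578/0.344) = 2.198  (uxeB)
log2(284.1/2382) = -3.068  (bkdB)
log2(7.419/11.44) = -0.625  (eziE)
honB is most strongly upregulated.

2.424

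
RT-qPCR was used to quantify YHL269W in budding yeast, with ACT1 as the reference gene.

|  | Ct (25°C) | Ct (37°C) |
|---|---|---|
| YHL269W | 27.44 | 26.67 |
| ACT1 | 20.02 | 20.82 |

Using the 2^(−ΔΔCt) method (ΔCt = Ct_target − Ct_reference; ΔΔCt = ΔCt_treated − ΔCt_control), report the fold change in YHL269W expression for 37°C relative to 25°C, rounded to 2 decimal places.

ΔCt(25°C) = 27.440 − 20.020 = 7.420
ΔCt(37°C) = 26.670 − 20.820 = 5.850
ΔΔCt = 5.850 − 7.420 = -1.570
Fold change = 2^(−(-1.570)) = 2^1.570 = 2.969

2.97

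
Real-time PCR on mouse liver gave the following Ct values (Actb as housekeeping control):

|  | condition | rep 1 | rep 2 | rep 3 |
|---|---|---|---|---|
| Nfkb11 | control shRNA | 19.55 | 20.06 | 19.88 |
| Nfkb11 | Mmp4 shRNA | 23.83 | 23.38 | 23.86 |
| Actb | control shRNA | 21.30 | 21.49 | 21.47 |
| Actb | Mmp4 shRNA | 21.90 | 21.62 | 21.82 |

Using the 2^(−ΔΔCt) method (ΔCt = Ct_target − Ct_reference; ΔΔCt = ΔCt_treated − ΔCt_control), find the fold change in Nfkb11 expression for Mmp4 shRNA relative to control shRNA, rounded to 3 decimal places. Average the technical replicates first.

Mean Ct: Nfkb11 control shRNA 19.830; Nfkb11 Mmp4 shRNA 23.690; Actb control shRNA 21.420; Actb Mmp4 shRNA 21.780
ΔCt(control shRNA) = 19.830 − 21.420 = -1.590
ΔCt(Mmp4 shRNA) = 23.690 − 21.780 = 1.910
ΔΔCt = 1.910 − (-1.590) = 3.500
Fold change = 2^(−3.500) = 0.0884

0.088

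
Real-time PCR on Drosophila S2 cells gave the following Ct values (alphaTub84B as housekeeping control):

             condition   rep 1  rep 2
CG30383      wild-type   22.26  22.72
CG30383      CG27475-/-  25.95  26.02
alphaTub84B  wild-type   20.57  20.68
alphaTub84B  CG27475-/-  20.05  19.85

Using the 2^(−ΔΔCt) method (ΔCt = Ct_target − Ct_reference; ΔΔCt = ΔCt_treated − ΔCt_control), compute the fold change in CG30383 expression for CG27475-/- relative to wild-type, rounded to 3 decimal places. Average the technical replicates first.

0.056

Mean Ct: CG30383 wild-type 22.490; CG30383 CG27475-/- 25.985; alphaTub84B wild-type 20.625; alphaTub84B CG27475-/- 19.950
ΔCt(wild-type) = 22.490 − 20.625 = 1.865
ΔCt(CG27475-/-) = 25.985 − 19.950 = 6.035
ΔΔCt = 6.035 − 1.865 = 4.170
Fold change = 2^(−4.170) = 0.0556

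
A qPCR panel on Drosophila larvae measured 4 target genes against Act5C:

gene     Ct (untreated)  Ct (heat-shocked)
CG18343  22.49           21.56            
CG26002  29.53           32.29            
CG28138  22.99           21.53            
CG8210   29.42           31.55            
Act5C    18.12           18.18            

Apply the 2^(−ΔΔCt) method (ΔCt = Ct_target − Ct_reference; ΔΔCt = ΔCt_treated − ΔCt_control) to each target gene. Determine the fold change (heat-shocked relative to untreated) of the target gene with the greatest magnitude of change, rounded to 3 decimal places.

CG18343: ΔΔCt = (21.56−18.18) − (22.49−18.12) = 3.38 − 4.37 = -0.99; fold change = 2^0.99 = 1.986
CG26002: ΔΔCt = (32.29−18.18) − (29.53−18.12) = 14.11 − 11.41 = 2.70; fold change = 2^-2.70 = 0.154
CG28138: ΔΔCt = (21.53−18.18) − (22.99−18.12) = 3.35 − 4.87 = -1.52; fold change = 2^1.52 = 2.868
CG8210: ΔΔCt = (31.55−18.18) − (29.42−18.12) = 13.37 − 11.30 = 2.07; fold change = 2^-2.07 = 0.238
CG26002 has the largest |ΔΔCt| = 2.70.

0.154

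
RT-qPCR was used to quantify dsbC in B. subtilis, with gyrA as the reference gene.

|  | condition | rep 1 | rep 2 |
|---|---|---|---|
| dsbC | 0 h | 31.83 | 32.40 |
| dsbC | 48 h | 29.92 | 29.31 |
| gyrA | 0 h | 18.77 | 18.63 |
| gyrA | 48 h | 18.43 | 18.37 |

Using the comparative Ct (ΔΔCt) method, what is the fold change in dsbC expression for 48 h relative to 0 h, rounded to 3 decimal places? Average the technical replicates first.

4.595

Mean Ct: dsbC 0 h 32.115; dsbC 48 h 29.615; gyrA 0 h 18.700; gyrA 48 h 18.400
ΔCt(0 h) = 32.115 − 18.700 = 13.415
ΔCt(48 h) = 29.615 − 18.400 = 11.215
ΔΔCt = 11.215 − 13.415 = -2.200
Fold change = 2^(−(-2.200)) = 2^2.200 = 4.5948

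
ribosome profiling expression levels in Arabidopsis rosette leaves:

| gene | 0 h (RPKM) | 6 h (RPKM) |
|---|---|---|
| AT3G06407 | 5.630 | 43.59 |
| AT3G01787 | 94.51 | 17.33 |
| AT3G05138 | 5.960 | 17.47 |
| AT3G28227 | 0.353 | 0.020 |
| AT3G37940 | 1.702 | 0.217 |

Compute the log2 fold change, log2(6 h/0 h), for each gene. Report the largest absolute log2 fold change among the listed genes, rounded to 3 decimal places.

4.142

log2(43.59/5.630) = 2.953  (AT3G06407)
log2(17.33/94.51) = -2.447  (AT3G01787)
log2(17.47/5.960) = 1.551  (AT3G05138)
log2(0.020/0.353) = -4.142  (AT3G28227)
log2(0.217/1.702) = -2.971  (AT3G37940)
The largest magnitude belongs to AT3G28227.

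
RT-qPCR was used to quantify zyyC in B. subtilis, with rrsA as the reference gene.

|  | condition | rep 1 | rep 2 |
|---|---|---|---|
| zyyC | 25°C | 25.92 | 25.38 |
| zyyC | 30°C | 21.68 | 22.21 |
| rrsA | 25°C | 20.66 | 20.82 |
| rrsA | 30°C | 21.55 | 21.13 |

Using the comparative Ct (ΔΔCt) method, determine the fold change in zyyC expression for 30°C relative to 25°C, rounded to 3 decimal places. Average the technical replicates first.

Mean Ct: zyyC 25°C 25.650; zyyC 30°C 21.945; rrsA 25°C 20.740; rrsA 30°C 21.340
ΔCt(25°C) = 25.650 − 20.740 = 4.910
ΔCt(30°C) = 21.945 − 21.340 = 0.605
ΔΔCt = 0.605 − 4.910 = -4.305
Fold change = 2^(−(-4.305)) = 2^4.305 = 19.7667

19.767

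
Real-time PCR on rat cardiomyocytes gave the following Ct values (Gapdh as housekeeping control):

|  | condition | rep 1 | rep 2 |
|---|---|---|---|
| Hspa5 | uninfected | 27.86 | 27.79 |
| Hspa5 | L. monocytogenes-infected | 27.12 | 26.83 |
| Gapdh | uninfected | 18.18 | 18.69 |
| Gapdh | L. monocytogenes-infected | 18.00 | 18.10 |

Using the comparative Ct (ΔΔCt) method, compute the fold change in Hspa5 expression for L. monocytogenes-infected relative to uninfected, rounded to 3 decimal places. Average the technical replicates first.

Mean Ct: Hspa5 uninfected 27.825; Hspa5 L. monocytogenes-infected 26.975; Gapdh uninfected 18.435; Gapdh L. monocytogenes-infected 18.050
ΔCt(uninfected) = 27.825 − 18.435 = 9.390
ΔCt(L. monocytogenes-infected) = 26.975 − 18.050 = 8.925
ΔΔCt = 8.925 − 9.390 = -0.465
Fold change = 2^(−(-0.465)) = 2^0.465 = 1.3803

1.380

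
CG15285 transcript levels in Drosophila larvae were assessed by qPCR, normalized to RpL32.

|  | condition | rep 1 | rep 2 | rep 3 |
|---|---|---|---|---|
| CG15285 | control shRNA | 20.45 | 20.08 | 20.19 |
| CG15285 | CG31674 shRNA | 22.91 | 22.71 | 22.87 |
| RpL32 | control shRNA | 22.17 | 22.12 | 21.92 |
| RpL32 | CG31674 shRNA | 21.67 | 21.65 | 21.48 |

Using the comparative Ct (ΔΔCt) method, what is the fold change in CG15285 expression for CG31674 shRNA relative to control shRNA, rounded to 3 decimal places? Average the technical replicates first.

0.120

Mean Ct: CG15285 control shRNA 20.240; CG15285 CG31674 shRNA 22.830; RpL32 control shRNA 22.070; RpL32 CG31674 shRNA 21.600
ΔCt(control shRNA) = 20.240 − 22.070 = -1.830
ΔCt(CG31674 shRNA) = 22.830 − 21.600 = 1.230
ΔΔCt = 1.230 − (-1.830) = 3.060
Fold change = 2^(−3.060) = 0.1199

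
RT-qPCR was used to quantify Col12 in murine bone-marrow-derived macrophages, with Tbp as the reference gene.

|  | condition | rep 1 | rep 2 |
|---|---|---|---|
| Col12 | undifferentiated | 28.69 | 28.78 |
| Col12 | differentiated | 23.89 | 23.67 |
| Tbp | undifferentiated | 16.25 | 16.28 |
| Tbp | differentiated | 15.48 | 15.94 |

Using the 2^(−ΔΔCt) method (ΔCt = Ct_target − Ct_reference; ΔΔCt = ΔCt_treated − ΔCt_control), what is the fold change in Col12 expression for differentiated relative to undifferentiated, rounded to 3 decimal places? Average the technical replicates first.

Mean Ct: Col12 undifferentiated 28.735; Col12 differentiated 23.780; Tbp undifferentiated 16.265; Tbp differentiated 15.710
ΔCt(undifferentiated) = 28.735 − 16.265 = 12.470
ΔCt(differentiated) = 23.780 − 15.710 = 8.070
ΔΔCt = 8.070 − 12.470 = -4.400
Fold change = 2^(−(-4.400)) = 2^4.400 = 21.1121

21.112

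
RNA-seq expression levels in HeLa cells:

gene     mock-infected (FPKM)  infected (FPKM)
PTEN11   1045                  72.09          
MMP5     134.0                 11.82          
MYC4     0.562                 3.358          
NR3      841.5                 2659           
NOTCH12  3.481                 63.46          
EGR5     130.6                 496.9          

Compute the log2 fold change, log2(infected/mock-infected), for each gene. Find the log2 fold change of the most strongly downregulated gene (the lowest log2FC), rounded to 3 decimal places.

-3.858

log2(72.09/1045) = -3.858  (PTEN11)
log2(11.82/134.0) = -3.503  (MMP5)
log2(3.358/0.562) = 2.579  (MYC4)
log2(2659/841.5) = 1.660  (NR3)
log2(63.46/3.481) = 4.188  (NOTCH12)
log2(496.9/130.6) = 1.928  (EGR5)
PTEN11 is most strongly downregulated.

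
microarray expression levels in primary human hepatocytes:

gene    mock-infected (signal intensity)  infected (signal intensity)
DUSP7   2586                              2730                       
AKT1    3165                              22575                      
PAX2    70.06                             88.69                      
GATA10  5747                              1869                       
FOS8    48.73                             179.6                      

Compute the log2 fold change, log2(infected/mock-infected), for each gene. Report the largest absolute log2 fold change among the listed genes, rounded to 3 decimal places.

2.834

log2(2730/2586) = 0.078  (DUSP7)
log2(22575/3165) = 2.834  (AKT1)
log2(88.69/70.06) = 0.340  (PAX2)
log2(1869/5747) = -1.621  (GATA10)
log2(179.6/48.73) = 1.882  (FOS8)
The largest magnitude belongs to AKT1.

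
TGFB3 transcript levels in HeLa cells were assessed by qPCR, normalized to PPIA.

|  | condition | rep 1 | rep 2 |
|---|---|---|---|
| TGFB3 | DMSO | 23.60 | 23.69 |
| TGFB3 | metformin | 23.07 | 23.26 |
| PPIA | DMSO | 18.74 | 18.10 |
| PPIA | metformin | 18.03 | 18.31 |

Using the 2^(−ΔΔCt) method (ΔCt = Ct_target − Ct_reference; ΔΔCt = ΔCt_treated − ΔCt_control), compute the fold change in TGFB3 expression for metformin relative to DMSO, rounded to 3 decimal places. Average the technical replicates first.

Mean Ct: TGFB3 DMSO 23.645; TGFB3 metformin 23.165; PPIA DMSO 18.420; PPIA metformin 18.170
ΔCt(DMSO) = 23.645 − 18.420 = 5.225
ΔCt(metformin) = 23.165 − 18.170 = 4.995
ΔΔCt = 4.995 − 5.225 = -0.230
Fold change = 2^(−(-0.230)) = 2^0.230 = 1.1728

1.173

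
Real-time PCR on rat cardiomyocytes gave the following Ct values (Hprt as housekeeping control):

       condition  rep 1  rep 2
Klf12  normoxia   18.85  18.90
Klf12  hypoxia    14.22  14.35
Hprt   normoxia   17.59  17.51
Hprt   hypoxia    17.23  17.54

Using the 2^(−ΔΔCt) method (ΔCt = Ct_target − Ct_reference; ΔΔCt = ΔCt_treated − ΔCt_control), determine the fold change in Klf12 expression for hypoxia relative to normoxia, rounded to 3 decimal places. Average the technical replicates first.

Mean Ct: Klf12 normoxia 18.875; Klf12 hypoxia 14.285; Hprt normoxia 17.550; Hprt hypoxia 17.385
ΔCt(normoxia) = 18.875 − 17.550 = 1.325
ΔCt(hypoxia) = 14.285 − 17.385 = -3.100
ΔΔCt = -3.100 − 1.325 = -4.425
Fold change = 2^(−(-4.425)) = 2^4.425 = 21.4812

21.481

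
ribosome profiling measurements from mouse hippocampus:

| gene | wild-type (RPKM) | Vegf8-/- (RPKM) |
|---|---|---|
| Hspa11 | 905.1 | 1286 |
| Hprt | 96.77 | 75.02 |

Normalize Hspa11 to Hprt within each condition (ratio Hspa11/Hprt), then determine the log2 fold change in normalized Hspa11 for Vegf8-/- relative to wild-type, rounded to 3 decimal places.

Hspa11/Hprt (wild-type) = 905.1 / 96.77 = 9.3531
Hspa11/Hprt (Vegf8-/-) = 1286 / 75.02 = 17.142
Fold change = 17.142 / 9.3531 = 1.8328
log2(1.8328) = 0.8740

0.874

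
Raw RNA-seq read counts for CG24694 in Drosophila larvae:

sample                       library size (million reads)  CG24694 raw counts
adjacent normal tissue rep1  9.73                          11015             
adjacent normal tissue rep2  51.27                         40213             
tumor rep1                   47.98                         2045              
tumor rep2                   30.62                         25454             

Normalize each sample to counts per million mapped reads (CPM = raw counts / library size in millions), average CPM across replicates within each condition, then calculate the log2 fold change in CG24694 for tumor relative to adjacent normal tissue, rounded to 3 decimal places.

CPM(adjacent normal tissue rep1) = 11015 / 9.73 = 1132.0658
CPM(adjacent normal tissue rep2) = 40213 / 51.27 = 784.3378
CPM(tumor rep1) = 2045 / 47.98 = 42.6219
CPM(tumor rep2) = 25454 / 30.62 = 831.2867
mean CPM(adjacent normal tissue) = 958.2018; mean CPM(tumor) = 436.9543
Fold change = 436.9543 / 958.2018 = 0.45601
log2(0.45601) = -1.1328

-1.133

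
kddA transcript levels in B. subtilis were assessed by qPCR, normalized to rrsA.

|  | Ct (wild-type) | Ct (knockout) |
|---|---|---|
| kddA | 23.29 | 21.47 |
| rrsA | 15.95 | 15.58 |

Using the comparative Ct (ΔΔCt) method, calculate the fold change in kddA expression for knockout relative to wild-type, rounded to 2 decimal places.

2.73

ΔCt(wild-type) = 23.290 − 15.950 = 7.340
ΔCt(knockout) = 21.470 − 15.580 = 5.890
ΔΔCt = 5.890 − 7.340 = -1.450
Fold change = 2^(−(-1.450)) = 2^1.450 = 2.732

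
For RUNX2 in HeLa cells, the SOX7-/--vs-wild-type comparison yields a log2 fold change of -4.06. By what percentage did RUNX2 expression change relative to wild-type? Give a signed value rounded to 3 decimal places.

-94.005%

Fold change = 2^(-4.06) = 0.0600
Percent change = (FC − 1) × 100% = (0.0600 − 1) × 100 = -94.005%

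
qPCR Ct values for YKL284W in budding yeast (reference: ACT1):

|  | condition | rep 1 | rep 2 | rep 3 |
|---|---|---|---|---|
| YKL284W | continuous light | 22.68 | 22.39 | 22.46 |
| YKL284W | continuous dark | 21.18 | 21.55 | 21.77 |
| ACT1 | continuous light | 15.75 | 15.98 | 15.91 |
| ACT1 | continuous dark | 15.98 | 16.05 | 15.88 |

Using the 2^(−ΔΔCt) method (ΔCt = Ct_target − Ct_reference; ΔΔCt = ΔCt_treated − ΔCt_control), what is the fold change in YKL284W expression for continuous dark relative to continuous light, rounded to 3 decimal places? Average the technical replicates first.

2.144

Mean Ct: YKL284W continuous light 22.510; YKL284W continuous dark 21.500; ACT1 continuous light 15.880; ACT1 continuous dark 15.970
ΔCt(continuous light) = 22.510 − 15.880 = 6.630
ΔCt(continuous dark) = 21.500 − 15.970 = 5.530
ΔΔCt = 5.530 − 6.630 = -1.100
Fold change = 2^(−(-1.100)) = 2^1.100 = 2.1435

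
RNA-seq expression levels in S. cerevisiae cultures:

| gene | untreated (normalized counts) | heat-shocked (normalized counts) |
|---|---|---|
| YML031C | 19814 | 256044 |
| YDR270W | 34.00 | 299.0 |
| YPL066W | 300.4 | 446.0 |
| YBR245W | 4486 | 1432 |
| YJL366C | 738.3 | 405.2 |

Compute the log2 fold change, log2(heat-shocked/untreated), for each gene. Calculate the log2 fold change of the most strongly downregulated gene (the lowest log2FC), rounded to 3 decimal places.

-1.647

log2(256044/19814) = 3.692  (YML031C)
log2(299.0/34.00) = 3.137  (YDR270W)
log2(446.0/300.4) = 0.570  (YPL066W)
log2(1432/4486) = -1.647  (YBR245W)
log2(405.2/738.3) = -0.866  (YJL366C)
YBR245W is most strongly downregulated.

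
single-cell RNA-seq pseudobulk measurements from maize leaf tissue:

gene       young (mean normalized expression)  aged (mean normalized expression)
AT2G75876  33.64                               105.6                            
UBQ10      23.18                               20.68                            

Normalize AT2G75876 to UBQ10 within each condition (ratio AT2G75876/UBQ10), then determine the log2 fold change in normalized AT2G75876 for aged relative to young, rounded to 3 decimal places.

AT2G75876/UBQ10 (young) = 33.64 / 23.18 = 1.4513
AT2G75876/UBQ10 (aged) = 105.6 / 20.68 = 5.1064
Fold change = 5.1064 / 1.4513 = 3.5186
log2(3.5186) = 1.8150

1.815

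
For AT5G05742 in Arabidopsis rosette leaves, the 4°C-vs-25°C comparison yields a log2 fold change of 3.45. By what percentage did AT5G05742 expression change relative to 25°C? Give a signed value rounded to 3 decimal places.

992.832%

Fold change = 2^(3.45) = 10.9283
Percent change = (FC − 1) × 100% = (10.9283 − 1) × 100 = 992.832%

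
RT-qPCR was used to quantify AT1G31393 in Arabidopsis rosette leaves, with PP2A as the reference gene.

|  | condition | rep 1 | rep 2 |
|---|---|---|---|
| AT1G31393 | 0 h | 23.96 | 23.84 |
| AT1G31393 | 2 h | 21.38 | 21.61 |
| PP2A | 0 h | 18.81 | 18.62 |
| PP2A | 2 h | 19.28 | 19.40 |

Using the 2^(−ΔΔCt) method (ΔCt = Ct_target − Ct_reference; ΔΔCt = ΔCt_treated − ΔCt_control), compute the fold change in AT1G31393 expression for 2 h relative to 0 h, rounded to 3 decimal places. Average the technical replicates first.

8.168

Mean Ct: AT1G31393 0 h 23.900; AT1G31393 2 h 21.495; PP2A 0 h 18.715; PP2A 2 h 19.340
ΔCt(0 h) = 23.900 − 18.715 = 5.185
ΔCt(2 h) = 21.495 − 19.340 = 2.155
ΔΔCt = 2.155 − 5.185 = -3.030
Fold change = 2^(−(-3.030)) = 2^3.030 = 8.1681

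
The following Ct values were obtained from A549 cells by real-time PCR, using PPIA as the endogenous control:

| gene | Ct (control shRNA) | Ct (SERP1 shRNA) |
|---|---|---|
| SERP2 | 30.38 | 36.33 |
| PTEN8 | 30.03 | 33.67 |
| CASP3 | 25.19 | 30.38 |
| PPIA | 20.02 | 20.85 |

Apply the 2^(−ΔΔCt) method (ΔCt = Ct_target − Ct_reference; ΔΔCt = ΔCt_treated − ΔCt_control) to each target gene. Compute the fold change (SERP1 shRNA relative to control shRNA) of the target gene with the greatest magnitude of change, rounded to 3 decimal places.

0.029

SERP2: ΔΔCt = (36.33−20.85) − (30.38−20.02) = 15.48 − 10.36 = 5.12; fold change = 2^-5.12 = 0.029
PTEN8: ΔΔCt = (33.67−20.85) − (30.03−20.02) = 12.82 − 10.01 = 2.81; fold change = 2^-2.81 = 0.143
CASP3: ΔΔCt = (30.38−20.85) − (25.19−20.02) = 9.53 − 5.17 = 4.36; fold change = 2^-4.36 = 0.049
SERP2 has the largest |ΔΔCt| = 5.12.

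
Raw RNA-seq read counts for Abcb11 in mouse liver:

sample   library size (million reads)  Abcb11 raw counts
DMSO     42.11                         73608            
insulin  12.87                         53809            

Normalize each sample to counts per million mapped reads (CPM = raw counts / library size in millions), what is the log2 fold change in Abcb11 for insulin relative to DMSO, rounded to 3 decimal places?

1.258

CPM(DMSO) = 73608 / 42.11 = 1747.9934
CPM(insulin) = 53809 / 12.87 = 4180.9635
Fold change = 4180.9635 / 1747.9934 = 2.39186
log2(2.39186) = 1.2581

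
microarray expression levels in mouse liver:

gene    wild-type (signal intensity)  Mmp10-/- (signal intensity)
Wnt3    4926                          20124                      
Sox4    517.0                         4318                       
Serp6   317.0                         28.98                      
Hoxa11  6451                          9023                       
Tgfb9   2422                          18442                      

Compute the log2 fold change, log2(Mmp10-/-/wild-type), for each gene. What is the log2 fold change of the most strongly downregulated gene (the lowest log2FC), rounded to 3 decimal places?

-3.451

log2(20124/4926) = 2.030  (Wnt3)
log2(4318/517.0) = 3.062  (Sox4)
log2(28.98/317.0) = -3.451  (Serp6)
log2(9023/6451) = 0.484  (Hoxa11)
log2(18442/2422) = 2.929  (Tgfb9)
Serp6 is most strongly downregulated.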